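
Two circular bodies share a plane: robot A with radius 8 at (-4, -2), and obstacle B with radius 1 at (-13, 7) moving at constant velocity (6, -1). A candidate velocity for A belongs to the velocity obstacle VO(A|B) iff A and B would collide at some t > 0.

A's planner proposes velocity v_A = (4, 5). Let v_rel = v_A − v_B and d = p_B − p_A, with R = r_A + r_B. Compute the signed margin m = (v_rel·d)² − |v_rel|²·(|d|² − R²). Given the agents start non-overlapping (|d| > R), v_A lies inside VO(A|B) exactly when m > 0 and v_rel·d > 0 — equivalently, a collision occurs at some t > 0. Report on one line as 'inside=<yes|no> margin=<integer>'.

d = (-9, 9),  |d|² = 162;  R = 8+1 = 9,  c = 162−9² = 81
v_rel = (-2, 6),  |v_rel|² = 40;  v_rel·d = (-2)·(-9) + (6)·(9) = 72
40·t² − 144·t + 81 = 0  ⇒  m = 72² − 40·81 = 1944
m = 1944 > 0,  v_rel·d = 72 > 0  ⇒  inside

inside=yes margin=1944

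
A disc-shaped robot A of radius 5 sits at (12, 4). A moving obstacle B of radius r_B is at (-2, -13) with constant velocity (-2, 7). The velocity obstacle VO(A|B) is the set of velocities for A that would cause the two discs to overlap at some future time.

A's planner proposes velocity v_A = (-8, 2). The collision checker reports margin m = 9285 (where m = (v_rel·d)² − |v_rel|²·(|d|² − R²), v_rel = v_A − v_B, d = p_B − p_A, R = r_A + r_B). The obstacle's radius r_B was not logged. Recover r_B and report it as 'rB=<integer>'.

m = 9285
d = (-14, -17);  v_rel = (-6, -5),  |v_rel|² = 61
v_rel×d = (-6)·(-17) − (-5)·(-14) = 32
since m = R²·61 − 32²:  R² = (1024 + 9285) / 61 = 169
R = √169 = 13  ⇒  r_B = 13 − 5 = 8

rB=8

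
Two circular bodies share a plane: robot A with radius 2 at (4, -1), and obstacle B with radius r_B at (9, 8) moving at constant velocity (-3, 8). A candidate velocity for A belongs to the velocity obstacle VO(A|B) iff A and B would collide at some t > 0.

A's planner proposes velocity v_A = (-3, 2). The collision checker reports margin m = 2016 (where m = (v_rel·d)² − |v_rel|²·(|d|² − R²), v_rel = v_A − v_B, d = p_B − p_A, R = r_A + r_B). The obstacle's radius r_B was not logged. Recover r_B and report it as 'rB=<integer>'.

m = 2016
d = (5, 9);  v_rel = (0, -6),  |v_rel|² = 36
v_rel×d = (0)·(9) − (-6)·(5) = 30
since m = R²·36 − 30²:  R² = (900 + 2016) / 36 = 81
R = √81 = 9  ⇒  r_B = 9 − 2 = 7

rB=7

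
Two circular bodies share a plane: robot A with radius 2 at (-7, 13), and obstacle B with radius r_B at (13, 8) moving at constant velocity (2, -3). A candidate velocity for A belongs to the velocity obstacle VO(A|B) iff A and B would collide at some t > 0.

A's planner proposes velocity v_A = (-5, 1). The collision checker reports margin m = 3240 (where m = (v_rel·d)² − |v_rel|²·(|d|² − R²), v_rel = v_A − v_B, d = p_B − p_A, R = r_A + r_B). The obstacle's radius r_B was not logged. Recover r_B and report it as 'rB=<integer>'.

m = 3240
d = (20, -5);  v_rel = (-7, 4),  |v_rel|² = 65
v_rel×d = (-7)·(-5) − (4)·(20) = -45
since m = R²·65 − (-45)²:  R² = (2025 + 3240) / 65 = 81
R = √81 = 9  ⇒  r_B = 9 − 2 = 7

rB=7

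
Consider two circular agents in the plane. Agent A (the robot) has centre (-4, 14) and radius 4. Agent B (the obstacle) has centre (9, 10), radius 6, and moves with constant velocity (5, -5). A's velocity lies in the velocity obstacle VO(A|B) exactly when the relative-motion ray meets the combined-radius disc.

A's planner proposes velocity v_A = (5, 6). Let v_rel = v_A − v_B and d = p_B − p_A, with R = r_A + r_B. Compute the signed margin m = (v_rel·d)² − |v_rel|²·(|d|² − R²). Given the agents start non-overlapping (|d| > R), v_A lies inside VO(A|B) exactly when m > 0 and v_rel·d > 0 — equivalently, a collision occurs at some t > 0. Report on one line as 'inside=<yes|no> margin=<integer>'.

d = (13, -4),  |d|² = 185;  R = 4+6 = 10,  c = 185−10² = 85
v_rel = (0, 11),  |v_rel|² = 121;  v_rel·d = (0)·(13) + (11)·(-4) = -44
121·t² + 88·t + 85 = 0  ⇒  m = (-44)² − 121·85 = -8349
m = -8349 < 0,  v_rel·d = -44 < 0  ⇒  outside

inside=no margin=-8349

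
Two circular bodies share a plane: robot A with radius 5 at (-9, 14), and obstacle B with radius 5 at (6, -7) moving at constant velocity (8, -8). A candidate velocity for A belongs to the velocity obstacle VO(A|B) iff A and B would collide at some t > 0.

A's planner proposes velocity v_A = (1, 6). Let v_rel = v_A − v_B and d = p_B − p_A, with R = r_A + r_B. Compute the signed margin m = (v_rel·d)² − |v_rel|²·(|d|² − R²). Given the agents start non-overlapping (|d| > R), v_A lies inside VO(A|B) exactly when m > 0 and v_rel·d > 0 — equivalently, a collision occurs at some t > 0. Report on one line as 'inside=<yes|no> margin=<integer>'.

d = (15, -21),  |d|² = 666;  R = 5+5 = 10,  c = 666−10² = 566
v_rel = (-7, 14),  |v_rel|² = 245;  v_rel·d = (-7)·(15) + (14)·(-21) = -399
245·t² + 798·t + 566 = 0  ⇒  m = (-399)² − 245·566 = 20531
m = 20531 > 0,  v_rel·d = -399 < 0  ⇒  outside

inside=no margin=20531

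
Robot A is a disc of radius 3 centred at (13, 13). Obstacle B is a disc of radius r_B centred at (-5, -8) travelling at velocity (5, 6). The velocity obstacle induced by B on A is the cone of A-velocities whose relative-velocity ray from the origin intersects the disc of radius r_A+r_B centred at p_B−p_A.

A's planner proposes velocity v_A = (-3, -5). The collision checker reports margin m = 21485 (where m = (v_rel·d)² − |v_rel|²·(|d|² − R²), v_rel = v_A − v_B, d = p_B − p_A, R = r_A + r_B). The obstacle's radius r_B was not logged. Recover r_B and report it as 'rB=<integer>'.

m = 21485
d = (-18, -21);  v_rel = (-8, -11),  |v_rel|² = 185
v_rel×d = (-8)·(-21) − (-11)·(-18) = -30
since m = R²·185 − (-30)²:  R² = (900 + 21485) / 185 = 121
R = √121 = 11  ⇒  r_B = 11 − 3 = 8

rB=8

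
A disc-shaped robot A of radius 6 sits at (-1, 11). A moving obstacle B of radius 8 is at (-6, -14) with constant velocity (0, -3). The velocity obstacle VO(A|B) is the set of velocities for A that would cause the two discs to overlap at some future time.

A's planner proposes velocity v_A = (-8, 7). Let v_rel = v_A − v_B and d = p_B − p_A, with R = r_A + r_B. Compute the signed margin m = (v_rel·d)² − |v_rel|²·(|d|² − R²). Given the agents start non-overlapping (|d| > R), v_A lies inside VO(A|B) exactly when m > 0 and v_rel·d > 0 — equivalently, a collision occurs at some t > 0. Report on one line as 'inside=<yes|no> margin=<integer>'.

d = (-5, -25),  |d|² = 650;  R = 6+8 = 14,  c = 650−14² = 454
v_rel = (-8, 10),  |v_rel|² = 164;  v_rel·d = (-8)·(-5) + (10)·(-25) = -210
164·t² + 420·t + 454 = 0  ⇒  m = (-210)² − 164·454 = -30356
m = -30356 < 0,  v_rel·d = -210 < 0  ⇒  outside

inside=no margin=-30356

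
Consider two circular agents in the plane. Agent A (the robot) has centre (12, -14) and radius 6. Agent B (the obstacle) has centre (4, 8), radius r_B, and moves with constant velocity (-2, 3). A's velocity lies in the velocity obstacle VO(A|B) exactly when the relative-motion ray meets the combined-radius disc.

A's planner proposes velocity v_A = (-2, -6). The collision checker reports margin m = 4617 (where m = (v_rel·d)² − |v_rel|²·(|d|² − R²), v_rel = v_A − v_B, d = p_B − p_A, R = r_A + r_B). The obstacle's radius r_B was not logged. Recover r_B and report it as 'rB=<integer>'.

m = 4617
d = (-8, 22);  v_rel = (0, -9),  |v_rel|² = 81
v_rel×d = (0)·(22) − (-9)·(-8) = -72
since m = R²·81 − (-72)²:  R² = (5184 + 4617) / 81 = 121
R = √121 = 11  ⇒  r_B = 11 − 6 = 5

rB=5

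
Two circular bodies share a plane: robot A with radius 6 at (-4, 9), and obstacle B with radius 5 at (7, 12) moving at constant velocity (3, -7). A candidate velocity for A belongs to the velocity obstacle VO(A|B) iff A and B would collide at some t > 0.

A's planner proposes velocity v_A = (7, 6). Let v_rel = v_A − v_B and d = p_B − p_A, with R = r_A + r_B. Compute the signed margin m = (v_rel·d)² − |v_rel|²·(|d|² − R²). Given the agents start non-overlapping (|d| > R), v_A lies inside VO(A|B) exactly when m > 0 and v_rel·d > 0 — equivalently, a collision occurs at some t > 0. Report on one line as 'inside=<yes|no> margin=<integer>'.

d = (11, 3),  |d|² = 130;  R = 6+5 = 11,  c = 130−11² = 9
v_rel = (4, 13),  |v_rel|² = 185;  v_rel·d = (4)·(11) + (13)·(3) = 83
185·t² − 166·t + 9 = 0  ⇒  m = 83² − 185·9 = 5224
m = 5224 > 0,  v_rel·d = 83 > 0  ⇒  inside

inside=yes margin=5224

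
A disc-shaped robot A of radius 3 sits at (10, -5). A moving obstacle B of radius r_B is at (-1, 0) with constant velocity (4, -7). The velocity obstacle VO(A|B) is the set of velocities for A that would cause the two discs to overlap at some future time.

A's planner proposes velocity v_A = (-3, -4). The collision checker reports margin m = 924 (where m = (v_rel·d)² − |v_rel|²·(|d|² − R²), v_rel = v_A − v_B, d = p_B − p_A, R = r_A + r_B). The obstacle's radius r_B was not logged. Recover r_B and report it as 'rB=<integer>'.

m = 924
d = (-11, 5);  v_rel = (-7, 3),  |v_rel|² = 58
v_rel×d = (-7)·(5) − (3)·(-11) = -2
since m = R²·58 − (-2)²:  R² = (4 + 924) / 58 = 16
R = √16 = 4  ⇒  r_B = 4 − 3 = 1

rB=1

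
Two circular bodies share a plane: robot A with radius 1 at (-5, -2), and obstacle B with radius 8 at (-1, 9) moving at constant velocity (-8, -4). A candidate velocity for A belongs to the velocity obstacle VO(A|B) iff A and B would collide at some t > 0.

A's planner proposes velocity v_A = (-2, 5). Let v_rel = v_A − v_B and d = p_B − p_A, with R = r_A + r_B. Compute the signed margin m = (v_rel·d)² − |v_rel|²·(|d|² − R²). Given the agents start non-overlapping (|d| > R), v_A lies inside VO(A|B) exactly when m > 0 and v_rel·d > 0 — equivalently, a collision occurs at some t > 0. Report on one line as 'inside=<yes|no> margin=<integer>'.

d = (4, 11),  |d|² = 137;  R = 1+8 = 9,  c = 137−9² = 56
v_rel = (6, 9),  |v_rel|² = 117;  v_rel·d = (6)·(4) + (9)·(11) = 123
117·t² − 246·t + 56 = 0  ⇒  m = 123² − 117·56 = 8577
m = 8577 > 0,  v_rel·d = 123 > 0  ⇒  inside

inside=yes margin=8577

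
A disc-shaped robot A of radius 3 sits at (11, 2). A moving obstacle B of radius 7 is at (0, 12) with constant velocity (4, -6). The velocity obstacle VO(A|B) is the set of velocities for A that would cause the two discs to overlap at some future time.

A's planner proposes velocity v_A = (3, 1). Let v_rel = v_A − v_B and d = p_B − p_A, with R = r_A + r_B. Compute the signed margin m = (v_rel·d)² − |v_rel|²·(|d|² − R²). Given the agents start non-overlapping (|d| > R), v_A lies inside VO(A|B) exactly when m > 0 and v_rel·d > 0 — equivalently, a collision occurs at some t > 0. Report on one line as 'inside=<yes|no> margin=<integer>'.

d = (-11, 10),  |d|² = 221;  R = 3+7 = 10,  c = 221−10² = 121
v_rel = (-1, 7),  |v_rel|² = 50;  v_rel·d = (-1)·(-11) + (7)·(10) = 81
50·t² − 162·t + 121 = 0  ⇒  m = 81² − 50·121 = 511
m = 511 > 0,  v_rel·d = 81 > 0  ⇒  inside

inside=yes margin=511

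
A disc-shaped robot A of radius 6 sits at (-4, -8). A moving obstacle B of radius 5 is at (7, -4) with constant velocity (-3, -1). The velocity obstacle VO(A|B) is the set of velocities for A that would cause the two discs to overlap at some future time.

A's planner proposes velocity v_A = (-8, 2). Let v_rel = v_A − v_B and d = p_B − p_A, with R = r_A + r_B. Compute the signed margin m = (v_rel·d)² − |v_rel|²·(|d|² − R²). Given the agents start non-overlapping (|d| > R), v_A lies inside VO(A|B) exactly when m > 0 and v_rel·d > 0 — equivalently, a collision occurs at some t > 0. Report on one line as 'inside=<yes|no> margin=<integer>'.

d = (11, 4),  |d|² = 137;  R = 6+5 = 11,  c = 137−11² = 16
v_rel = (-5, 3),  |v_rel|² = 34;  v_rel·d = (-5)·(11) + (3)·(4) = -43
34·t² + 86·t + 16 = 0  ⇒  m = (-43)² − 34·16 = 1305
m = 1305 > 0,  v_rel·d = -43 < 0  ⇒  outside

inside=no margin=1305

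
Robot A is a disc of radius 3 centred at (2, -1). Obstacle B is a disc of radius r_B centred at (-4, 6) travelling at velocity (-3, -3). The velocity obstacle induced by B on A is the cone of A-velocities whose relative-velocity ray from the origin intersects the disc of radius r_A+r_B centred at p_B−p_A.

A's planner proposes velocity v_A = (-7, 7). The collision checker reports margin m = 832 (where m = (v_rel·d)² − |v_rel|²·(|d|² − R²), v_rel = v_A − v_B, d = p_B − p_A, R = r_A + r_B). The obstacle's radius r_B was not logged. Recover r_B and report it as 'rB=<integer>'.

m = 832
d = (-6, 7);  v_rel = (-4, 10),  |v_rel|² = 116
v_rel×d = (-4)·(7) − (10)·(-6) = 32
since m = R²·116 − 32²:  R² = (1024 + 832) / 116 = 16
R = √16 = 4  ⇒  r_B = 4 − 3 = 1

rB=1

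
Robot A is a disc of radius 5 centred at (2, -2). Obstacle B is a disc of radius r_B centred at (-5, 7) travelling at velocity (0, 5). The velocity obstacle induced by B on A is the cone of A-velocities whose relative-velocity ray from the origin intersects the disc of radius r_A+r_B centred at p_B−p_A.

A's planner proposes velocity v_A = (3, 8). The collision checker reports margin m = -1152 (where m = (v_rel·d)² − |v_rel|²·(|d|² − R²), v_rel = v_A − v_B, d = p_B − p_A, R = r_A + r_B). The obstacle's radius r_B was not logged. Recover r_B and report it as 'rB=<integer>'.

m = -1152
d = (-7, 9);  v_rel = (3, 3),  |v_rel|² = 18
v_rel×d = (3)·(9) − (3)·(-7) = 48
since m = R²·18 − 48²:  R² = (2304 + -1152) / 18 = 64
R = √64 = 8  ⇒  r_B = 8 − 5 = 3

rB=3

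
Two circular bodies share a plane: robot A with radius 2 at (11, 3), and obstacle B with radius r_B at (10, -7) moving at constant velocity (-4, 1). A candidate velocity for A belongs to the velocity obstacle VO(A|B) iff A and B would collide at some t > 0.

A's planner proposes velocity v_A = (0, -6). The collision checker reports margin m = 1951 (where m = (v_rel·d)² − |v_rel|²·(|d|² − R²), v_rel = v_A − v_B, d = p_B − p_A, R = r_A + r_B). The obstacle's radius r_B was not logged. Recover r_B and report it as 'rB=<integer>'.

m = 1951
d = (-1, -10);  v_rel = (4, -7),  |v_rel|² = 65
v_rel×d = (4)·(-10) − (-7)·(-1) = -47
since m = R²·65 − (-47)²:  R² = (2209 + 1951) / 65 = 64
R = √64 = 8  ⇒  r_B = 8 − 2 = 6

rB=6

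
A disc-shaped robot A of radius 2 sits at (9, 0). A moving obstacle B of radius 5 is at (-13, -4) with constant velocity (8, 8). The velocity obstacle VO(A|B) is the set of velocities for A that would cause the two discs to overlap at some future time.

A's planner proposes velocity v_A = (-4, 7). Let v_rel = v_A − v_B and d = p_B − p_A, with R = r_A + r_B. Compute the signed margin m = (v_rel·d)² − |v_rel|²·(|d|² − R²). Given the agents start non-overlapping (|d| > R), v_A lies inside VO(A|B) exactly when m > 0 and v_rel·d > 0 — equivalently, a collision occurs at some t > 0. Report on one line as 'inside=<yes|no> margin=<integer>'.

d = (-22, -4),  |d|² = 500;  R = 2+5 = 7,  c = 500−7² = 451
v_rel = (-12, -1),  |v_rel|² = 145;  v_rel·d = (-12)·(-22) + (-1)·(-4) = 268
145·t² − 536·t + 451 = 0  ⇒  m = 268² − 145·451 = 6429
m = 6429 > 0,  v_rel·d = 268 > 0  ⇒  inside

inside=yes margin=6429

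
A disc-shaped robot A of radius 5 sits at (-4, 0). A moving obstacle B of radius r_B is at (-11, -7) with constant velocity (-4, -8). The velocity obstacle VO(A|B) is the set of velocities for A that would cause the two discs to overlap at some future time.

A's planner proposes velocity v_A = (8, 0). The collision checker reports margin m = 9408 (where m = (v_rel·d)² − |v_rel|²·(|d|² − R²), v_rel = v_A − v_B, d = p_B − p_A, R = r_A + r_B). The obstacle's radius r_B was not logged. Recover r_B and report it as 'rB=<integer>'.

m = 9408
d = (-7, -7);  v_rel = (12, 8),  |v_rel|² = 208
v_rel×d = (12)·(-7) − (8)·(-7) = -28
since m = R²·208 − (-28)²:  R² = (784 + 9408) / 208 = 49
R = √49 = 7  ⇒  r_B = 7 − 5 = 2

rB=2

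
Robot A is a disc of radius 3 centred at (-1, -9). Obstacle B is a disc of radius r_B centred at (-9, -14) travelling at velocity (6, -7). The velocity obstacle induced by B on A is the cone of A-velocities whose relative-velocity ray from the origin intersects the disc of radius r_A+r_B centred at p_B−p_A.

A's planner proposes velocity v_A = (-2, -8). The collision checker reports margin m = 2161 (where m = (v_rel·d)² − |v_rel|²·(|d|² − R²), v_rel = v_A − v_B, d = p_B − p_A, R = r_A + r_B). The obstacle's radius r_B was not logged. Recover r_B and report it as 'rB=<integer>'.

m = 2161
d = (-8, -5);  v_rel = (-8, -1),  |v_rel|² = 65
v_rel×d = (-8)·(-5) − (-1)·(-8) = 32
since m = R²·65 − 32²:  R² = (1024 + 2161) / 65 = 49
R = √49 = 7  ⇒  r_B = 7 − 3 = 4

rB=4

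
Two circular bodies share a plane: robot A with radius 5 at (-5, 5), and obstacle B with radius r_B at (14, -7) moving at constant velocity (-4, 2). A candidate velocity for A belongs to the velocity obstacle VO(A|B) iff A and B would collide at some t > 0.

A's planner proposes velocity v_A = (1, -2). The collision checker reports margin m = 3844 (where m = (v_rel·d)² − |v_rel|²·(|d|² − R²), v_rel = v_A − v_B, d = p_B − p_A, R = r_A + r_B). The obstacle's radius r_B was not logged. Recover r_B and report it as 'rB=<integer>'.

m = 3844
d = (19, -12);  v_rel = (5, -4),  |v_rel|² = 41
v_rel×d = (5)·(-12) − (-4)·(19) = 16
since m = R²·41 − 16²:  R² = (256 + 3844) / 41 = 100
R = √100 = 10  ⇒  r_B = 10 − 5 = 5

rB=5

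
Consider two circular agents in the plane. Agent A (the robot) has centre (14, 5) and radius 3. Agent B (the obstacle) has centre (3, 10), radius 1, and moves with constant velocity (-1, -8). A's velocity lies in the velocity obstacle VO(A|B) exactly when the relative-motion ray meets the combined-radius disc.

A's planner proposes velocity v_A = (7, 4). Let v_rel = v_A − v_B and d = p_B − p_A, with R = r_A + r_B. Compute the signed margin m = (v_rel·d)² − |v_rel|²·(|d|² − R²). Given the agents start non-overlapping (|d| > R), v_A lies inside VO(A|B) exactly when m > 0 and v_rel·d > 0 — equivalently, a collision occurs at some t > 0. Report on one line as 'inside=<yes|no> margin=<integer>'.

d = (-11, 5),  |d|² = 146;  R = 3+1 = 4,  c = 146−4² = 130
v_rel = (8, 12),  |v_rel|² = 208;  v_rel·d = (8)·(-11) + (12)·(5) = -28
208·t² + 56·t + 130 = 0  ⇒  m = (-28)² − 208·130 = -26256
m = -26256 < 0,  v_rel·d = -28 < 0  ⇒  outside

inside=no margin=-26256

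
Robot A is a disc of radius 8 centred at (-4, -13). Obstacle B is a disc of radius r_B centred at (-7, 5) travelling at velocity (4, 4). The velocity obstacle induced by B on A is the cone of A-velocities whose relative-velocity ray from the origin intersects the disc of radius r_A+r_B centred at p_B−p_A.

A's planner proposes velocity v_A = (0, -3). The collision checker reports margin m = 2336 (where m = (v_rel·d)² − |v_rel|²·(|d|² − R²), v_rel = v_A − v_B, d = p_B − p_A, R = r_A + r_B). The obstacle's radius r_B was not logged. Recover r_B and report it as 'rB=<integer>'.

m = 2336
d = (-3, 18);  v_rel = (-4, -7),  |v_rel|² = 65
v_rel×d = (-4)·(18) − (-7)·(-3) = -93
since m = R²·65 − (-93)²:  R² = (8649 + 2336) / 65 = 169
R = √169 = 13  ⇒  r_B = 13 − 8 = 5

rB=5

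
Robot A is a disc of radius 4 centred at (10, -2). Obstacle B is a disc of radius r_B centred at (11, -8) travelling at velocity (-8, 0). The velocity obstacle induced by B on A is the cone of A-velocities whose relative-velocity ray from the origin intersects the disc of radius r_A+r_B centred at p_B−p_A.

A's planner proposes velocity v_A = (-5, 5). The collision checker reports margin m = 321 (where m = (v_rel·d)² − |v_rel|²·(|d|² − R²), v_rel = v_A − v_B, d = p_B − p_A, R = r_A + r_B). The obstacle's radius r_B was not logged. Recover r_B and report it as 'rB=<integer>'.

m = 321
d = (1, -6);  v_rel = (3, 5),  |v_rel|² = 34
v_rel×d = (3)·(-6) − (5)·(1) = -23
since m = R²·34 − (-23)²:  R² = (529 + 321) / 34 = 25
R = √25 = 5  ⇒  r_B = 5 − 4 = 1

rB=1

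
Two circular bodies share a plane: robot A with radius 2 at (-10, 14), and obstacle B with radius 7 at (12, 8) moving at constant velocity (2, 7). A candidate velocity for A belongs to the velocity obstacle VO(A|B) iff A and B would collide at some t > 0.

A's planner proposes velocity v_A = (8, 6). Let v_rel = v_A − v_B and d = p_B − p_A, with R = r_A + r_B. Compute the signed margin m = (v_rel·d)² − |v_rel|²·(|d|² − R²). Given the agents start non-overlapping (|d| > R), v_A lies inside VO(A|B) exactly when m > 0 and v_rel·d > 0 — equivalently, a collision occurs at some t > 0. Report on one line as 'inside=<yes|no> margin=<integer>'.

d = (22, -6),  |d|² = 520;  R = 2+7 = 9,  c = 520−9² = 439
v_rel = (6, -1),  |v_rel|² = 37;  v_rel·d = (6)·(22) + (-1)·(-6) = 138
37·t² − 276·t + 439 = 0  ⇒  m = 138² − 37·439 = 2801
m = 2801 > 0,  v_rel·d = 138 > 0  ⇒  inside

inside=yes margin=2801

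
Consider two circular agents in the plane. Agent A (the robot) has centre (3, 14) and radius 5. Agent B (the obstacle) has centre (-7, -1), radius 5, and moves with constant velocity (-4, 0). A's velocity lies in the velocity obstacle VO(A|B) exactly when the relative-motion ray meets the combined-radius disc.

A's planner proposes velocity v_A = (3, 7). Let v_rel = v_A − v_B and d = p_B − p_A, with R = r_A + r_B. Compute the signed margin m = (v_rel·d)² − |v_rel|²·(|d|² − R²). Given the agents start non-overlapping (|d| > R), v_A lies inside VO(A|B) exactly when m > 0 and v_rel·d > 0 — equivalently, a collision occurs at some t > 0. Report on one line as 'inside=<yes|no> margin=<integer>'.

d = (-10, -15),  |d|² = 325;  R = 5+5 = 10,  c = 325−10² = 225
v_rel = (7, 7),  |v_rel|² = 98;  v_rel·d = (7)·(-10) + (7)·(-15) = -175
98·t² + 350·t + 225 = 0  ⇒  m = (-175)² − 98·225 = 8575
m = 8575 > 0,  v_rel·d = -175 < 0  ⇒  outside

inside=no margin=8575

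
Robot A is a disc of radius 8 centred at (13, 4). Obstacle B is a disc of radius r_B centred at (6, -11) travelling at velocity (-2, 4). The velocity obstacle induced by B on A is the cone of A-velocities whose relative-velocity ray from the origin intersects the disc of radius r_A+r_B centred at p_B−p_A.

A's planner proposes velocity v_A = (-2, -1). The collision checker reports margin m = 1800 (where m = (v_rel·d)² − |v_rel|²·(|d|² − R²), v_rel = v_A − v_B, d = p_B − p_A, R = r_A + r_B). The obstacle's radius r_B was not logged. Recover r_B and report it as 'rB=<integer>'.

m = 1800
d = (-7, -15);  v_rel = (0, -5),  |v_rel|² = 25
v_rel×d = (0)·(-15) − (-5)·(-7) = -35
since m = R²·25 − (-35)²:  R² = (1225 + 1800) / 25 = 121
R = √121 = 11  ⇒  r_B = 11 − 8 = 3

rB=3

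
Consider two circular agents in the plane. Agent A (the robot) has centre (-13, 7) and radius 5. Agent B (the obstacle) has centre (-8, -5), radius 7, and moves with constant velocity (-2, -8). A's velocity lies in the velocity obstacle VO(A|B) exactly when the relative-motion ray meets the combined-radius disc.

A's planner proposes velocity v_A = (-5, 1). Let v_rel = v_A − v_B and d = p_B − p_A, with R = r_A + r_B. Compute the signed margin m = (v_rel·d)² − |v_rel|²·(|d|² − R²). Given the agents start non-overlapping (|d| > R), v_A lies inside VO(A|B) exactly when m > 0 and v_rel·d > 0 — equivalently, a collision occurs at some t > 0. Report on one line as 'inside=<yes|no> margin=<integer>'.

d = (5, -12),  |d|² = 169;  R = 5+7 = 12,  c = 169−12² = 25
v_rel = (-3, 9),  |v_rel|² = 90;  v_rel·d = (-3)·(5) + (9)·(-12) = -123
90·t² + 246·t + 25 = 0  ⇒  m = (-123)² − 90·25 = 12879
m = 12879 > 0,  v_rel·d = -123 < 0  ⇒  outside

inside=no margin=12879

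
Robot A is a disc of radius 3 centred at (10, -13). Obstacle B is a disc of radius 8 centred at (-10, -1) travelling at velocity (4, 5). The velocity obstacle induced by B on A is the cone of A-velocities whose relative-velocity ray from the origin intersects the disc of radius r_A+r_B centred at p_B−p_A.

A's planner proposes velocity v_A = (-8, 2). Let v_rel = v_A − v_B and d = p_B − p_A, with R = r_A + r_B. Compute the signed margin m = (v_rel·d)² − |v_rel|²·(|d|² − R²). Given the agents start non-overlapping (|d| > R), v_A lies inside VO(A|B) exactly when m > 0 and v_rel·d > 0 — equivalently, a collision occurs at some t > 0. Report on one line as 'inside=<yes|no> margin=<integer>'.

d = (-20, 12),  |d|² = 544;  R = 3+8 = 11,  c = 544−11² = 423
v_rel = (-12, -3),  |v_rel|² = 153;  v_rel·d = (-12)·(-20) + (-3)·(12) = 204
153·t² − 408·t + 423 = 0  ⇒  m = 204² − 153·423 = -23103
m = -23103 < 0,  v_rel·d = 204 > 0  ⇒  outside

inside=no margin=-23103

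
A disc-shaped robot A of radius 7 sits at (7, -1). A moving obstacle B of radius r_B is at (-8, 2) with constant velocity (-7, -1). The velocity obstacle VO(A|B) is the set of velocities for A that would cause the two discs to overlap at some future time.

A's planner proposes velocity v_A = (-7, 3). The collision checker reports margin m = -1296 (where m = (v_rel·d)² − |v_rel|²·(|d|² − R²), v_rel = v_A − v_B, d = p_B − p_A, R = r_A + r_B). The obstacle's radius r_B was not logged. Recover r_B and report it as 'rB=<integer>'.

m = -1296
d = (-15, 3);  v_rel = (0, 4),  |v_rel|² = 16
v_rel×d = (0)·(3) − (4)·(-15) = 60
since m = R²·16 − 60²:  R² = (3600 + -1296) / 16 = 144
R = √144 = 12  ⇒  r_B = 12 − 7 = 5

rB=5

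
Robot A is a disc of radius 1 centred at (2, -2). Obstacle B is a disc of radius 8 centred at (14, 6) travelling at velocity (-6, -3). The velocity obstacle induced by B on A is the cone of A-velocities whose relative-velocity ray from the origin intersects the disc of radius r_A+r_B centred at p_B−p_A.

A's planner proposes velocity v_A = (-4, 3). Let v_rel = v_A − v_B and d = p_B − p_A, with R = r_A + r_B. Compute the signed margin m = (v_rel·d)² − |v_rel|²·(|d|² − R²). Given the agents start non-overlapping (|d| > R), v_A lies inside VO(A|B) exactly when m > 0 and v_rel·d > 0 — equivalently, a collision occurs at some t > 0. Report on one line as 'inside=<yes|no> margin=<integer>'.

d = (12, 8),  |d|² = 208;  R = 1+8 = 9,  c = 208−9² = 127
v_rel = (2, 6),  |v_rel|² = 40;  v_rel·d = (2)·(12) + (6)·(8) = 72
40·t² − 144·t + 127 = 0  ⇒  m = 72² − 40·127 = 104
m = 104 > 0,  v_rel·d = 72 > 0  ⇒  inside

inside=yes margin=104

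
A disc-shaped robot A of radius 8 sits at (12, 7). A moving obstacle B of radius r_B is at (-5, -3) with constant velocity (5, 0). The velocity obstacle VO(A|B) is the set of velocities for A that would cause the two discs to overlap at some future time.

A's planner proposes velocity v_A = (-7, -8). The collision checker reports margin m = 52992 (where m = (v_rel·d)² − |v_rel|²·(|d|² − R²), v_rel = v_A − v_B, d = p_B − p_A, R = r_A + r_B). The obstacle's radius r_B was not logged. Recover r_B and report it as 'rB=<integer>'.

m = 52992
d = (-17, -10);  v_rel = (-12, -8),  |v_rel|² = 208
v_rel×d = (-12)·(-10) − (-8)·(-17) = -16
since m = R²·208 − (-16)²:  R² = (256 + 52992) / 208 = 256
R = √256 = 16  ⇒  r_B = 16 − 8 = 8

rB=8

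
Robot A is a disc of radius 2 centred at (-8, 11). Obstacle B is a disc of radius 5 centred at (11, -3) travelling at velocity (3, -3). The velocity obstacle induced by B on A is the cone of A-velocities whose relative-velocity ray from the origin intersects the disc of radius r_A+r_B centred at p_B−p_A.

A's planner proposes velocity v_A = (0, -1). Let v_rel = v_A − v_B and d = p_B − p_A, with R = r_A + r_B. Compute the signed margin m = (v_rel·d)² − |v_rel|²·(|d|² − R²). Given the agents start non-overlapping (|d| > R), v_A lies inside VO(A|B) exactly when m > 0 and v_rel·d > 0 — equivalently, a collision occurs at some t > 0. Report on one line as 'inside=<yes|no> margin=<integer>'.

d = (19, -14),  |d|² = 557;  R = 2+5 = 7,  c = 557−7² = 508
v_rel = (-3, 2),  |v_rel|² = 13;  v_rel·d = (-3)·(19) + (2)·(-14) = -85
13·t² + 170·t + 508 = 0  ⇒  m = (-85)² − 13·508 = 621
m = 621 > 0,  v_rel·d = -85 < 0  ⇒  outside

inside=no margin=621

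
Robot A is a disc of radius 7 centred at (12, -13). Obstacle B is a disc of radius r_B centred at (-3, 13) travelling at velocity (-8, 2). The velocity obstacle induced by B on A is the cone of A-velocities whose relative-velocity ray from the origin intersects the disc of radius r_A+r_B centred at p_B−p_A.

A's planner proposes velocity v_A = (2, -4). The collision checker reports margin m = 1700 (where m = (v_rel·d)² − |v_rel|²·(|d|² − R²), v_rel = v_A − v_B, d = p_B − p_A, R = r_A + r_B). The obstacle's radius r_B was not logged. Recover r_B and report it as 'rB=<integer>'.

m = 1700
d = (-15, 26);  v_rel = (10, -6),  |v_rel|² = 136
v_rel×d = (10)·(26) − (-6)·(-15) = 170
since m = R²·136 − 170²:  R² = (28900 + 1700) / 136 = 225
R = √225 = 15  ⇒  r_B = 15 − 7 = 8

rB=8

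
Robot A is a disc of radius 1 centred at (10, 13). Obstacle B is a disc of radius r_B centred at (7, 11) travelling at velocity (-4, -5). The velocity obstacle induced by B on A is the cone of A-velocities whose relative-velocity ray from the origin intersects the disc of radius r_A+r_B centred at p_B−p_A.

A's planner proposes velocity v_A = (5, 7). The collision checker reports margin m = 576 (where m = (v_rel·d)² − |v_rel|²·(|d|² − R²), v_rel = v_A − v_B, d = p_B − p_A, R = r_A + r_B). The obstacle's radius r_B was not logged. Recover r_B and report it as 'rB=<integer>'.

m = 576
d = (-3, -2);  v_rel = (9, 12),  |v_rel|² = 225
v_rel×d = (9)·(-2) − (12)·(-3) = 18
since m = R²·225 − 18²:  R² = (324 + 576) / 225 = 4
R = √4 = 2  ⇒  r_B = 2 − 1 = 1

rB=1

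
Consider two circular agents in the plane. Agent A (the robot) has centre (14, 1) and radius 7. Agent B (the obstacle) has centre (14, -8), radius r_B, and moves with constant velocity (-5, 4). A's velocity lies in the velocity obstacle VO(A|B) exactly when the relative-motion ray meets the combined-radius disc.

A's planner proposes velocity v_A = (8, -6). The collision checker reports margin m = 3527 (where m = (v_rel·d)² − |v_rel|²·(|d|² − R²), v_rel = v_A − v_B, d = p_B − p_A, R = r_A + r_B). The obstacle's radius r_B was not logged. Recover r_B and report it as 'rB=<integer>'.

m = 3527
d = (0, -9);  v_rel = (13, -10),  |v_rel|² = 269
v_rel×d = (13)·(-9) − (-10)·(0) = -117
since m = R²·269 − (-117)²:  R² = (13689 + 3527) / 269 = 64
R = √64 = 8  ⇒  r_B = 8 − 7 = 1

rB=1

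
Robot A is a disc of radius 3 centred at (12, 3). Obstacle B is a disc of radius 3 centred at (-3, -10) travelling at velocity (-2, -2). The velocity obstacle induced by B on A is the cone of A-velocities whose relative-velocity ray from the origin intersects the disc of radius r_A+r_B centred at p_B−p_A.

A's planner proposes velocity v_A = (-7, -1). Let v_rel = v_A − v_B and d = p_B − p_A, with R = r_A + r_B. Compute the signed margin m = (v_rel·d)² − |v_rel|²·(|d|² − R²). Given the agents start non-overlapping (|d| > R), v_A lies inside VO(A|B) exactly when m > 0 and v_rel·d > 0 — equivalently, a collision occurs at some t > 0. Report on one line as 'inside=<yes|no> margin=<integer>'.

d = (-15, -13),  |d|² = 394;  R = 3+3 = 6,  c = 394−6² = 358
v_rel = (-5, 1),  |v_rel|² = 26;  v_rel·d = (-5)·(-15) + (1)·(-13) = 62
26·t² − 124·t + 358 = 0  ⇒  m = 62² − 26·358 = -5464
m = -5464 < 0,  v_rel·d = 62 > 0  ⇒  outside

inside=no margin=-5464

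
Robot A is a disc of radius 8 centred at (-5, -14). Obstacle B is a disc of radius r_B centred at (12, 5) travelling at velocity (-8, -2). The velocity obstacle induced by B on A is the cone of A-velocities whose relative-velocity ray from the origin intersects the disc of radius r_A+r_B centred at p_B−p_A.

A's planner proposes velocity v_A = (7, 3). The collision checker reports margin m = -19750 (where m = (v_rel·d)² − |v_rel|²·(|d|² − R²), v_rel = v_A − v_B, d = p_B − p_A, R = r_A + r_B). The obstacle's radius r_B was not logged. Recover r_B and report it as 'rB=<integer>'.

m = -19750
d = (17, 19);  v_rel = (15, 5),  |v_rel|² = 250
v_rel×d = (15)·(19) − (5)·(17) = 200
since m = R²·250 − 200²:  R² = (40000 + -19750) / 250 = 81
R = √81 = 9  ⇒  r_B = 9 − 8 = 1

rB=1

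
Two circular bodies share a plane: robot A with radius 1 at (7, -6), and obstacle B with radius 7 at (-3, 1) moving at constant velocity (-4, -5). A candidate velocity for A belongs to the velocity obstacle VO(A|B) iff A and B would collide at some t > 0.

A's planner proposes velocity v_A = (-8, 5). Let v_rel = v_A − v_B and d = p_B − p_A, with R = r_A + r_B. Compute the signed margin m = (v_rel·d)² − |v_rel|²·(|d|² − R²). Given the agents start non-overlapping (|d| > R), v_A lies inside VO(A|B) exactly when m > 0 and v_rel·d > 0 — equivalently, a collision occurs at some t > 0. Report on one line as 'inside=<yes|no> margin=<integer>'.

d = (-10, 7),  |d|² = 149;  R = 1+7 = 8,  c = 149−8² = 85
v_rel = (-4, 10),  |v_rel|² = 116;  v_rel·d = (-4)·(-10) + (10)·(7) = 110
116·t² − 220·t + 85 = 0  ⇒  m = 110² − 116·85 = 2240
m = 2240 > 0,  v_rel·d = 110 > 0  ⇒  inside

inside=yes margin=2240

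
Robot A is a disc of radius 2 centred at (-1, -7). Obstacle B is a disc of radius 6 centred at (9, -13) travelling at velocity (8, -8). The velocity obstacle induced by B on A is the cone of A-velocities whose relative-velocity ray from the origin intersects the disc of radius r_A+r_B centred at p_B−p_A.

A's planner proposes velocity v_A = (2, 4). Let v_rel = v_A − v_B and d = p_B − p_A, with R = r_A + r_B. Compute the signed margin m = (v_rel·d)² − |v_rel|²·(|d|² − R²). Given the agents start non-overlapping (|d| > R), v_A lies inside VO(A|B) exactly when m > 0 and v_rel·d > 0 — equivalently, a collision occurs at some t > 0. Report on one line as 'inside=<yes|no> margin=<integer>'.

d = (10, -6),  |d|² = 136;  R = 2+6 = 8,  c = 136−8² = 72
v_rel = (-6, 12),  |v_rel|² = 180;  v_rel·d = (-6)·(10) + (12)·(-6) = -132
180·t² + 264·t + 72 = 0  ⇒  m = (-132)² − 180·72 = 4464
m = 4464 > 0,  v_rel·d = -132 < 0  ⇒  outside

inside=no margin=4464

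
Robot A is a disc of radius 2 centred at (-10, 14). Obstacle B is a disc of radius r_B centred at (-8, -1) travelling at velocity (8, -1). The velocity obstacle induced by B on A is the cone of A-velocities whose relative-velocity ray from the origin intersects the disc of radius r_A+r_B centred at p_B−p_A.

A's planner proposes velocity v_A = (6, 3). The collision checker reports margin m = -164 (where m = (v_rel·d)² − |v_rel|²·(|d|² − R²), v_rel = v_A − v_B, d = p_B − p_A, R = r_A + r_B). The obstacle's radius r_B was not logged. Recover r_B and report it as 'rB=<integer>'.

m = -164
d = (2, -15);  v_rel = (-2, 4),  |v_rel|² = 20
v_rel×d = (-2)·(-15) − (4)·(2) = 22
since m = R²·20 − 22²:  R² = (484 + -164) / 20 = 16
R = √16 = 4  ⇒  r_B = 4 − 2 = 2

rB=2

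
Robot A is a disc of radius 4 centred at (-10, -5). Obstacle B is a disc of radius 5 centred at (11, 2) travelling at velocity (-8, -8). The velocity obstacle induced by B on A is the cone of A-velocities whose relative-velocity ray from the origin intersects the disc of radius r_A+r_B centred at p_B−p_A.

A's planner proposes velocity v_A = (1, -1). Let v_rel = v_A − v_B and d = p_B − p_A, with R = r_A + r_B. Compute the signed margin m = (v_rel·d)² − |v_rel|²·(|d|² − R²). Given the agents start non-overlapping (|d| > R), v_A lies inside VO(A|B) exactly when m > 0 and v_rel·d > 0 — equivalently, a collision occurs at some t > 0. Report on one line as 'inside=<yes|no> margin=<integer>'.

d = (21, 7),  |d|² = 490;  R = 4+5 = 9,  c = 490−9² = 409
v_rel = (9, 7),  |v_rel|² = 130;  v_rel·d = (9)·(21) + (7)·(7) = 238
130·t² − 476·t + 409 = 0  ⇒  m = 238² − 130·409 = 3474
m = 3474 > 0,  v_rel·d = 238 > 0  ⇒  inside

inside=yes margin=3474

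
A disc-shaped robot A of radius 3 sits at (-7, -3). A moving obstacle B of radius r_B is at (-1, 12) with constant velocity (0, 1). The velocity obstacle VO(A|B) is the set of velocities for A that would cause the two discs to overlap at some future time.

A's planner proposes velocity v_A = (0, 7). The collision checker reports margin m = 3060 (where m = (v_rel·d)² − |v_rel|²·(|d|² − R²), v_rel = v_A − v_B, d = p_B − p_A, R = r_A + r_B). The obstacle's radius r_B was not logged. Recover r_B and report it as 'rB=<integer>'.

m = 3060
d = (6, 15);  v_rel = (0, 6),  |v_rel|² = 36
v_rel×d = (0)·(15) − (6)·(6) = -36
since m = R²·36 − (-36)²:  R² = (1296 + 3060) / 36 = 121
R = √121 = 11  ⇒  r_B = 11 − 3 = 8

rB=8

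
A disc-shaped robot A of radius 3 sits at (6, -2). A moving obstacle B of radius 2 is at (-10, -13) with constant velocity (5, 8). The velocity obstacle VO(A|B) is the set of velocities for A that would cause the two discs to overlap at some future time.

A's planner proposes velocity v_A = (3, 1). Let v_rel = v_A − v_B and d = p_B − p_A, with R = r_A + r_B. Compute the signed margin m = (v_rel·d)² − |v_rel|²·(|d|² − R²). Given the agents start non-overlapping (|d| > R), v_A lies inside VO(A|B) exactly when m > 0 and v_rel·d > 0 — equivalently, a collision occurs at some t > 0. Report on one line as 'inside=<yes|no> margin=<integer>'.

d = (-16, -11),  |d|² = 377;  R = 3+2 = 5,  c = 377−5² = 352
v_rel = (-2, -7),  |v_rel|² = 53;  v_rel·d = (-2)·(-16) + (-7)·(-11) = 109
53·t² − 218·t + 352 = 0  ⇒  m = 109² − 53·352 = -6775
m = -6775 < 0,  v_rel·d = 109 > 0  ⇒  outside

inside=no margin=-6775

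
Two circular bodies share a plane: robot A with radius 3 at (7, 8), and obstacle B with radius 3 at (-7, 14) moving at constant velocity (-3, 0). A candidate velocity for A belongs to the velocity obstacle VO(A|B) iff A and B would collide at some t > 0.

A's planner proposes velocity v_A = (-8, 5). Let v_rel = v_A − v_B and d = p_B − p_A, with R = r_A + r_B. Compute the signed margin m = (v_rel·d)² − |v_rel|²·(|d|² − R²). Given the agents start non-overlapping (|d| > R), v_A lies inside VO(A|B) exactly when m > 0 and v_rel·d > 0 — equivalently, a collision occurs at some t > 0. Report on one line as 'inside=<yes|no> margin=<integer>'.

d = (-14, 6),  |d|² = 232;  R = 3+3 = 6,  c = 232−6² = 196
v_rel = (-5, 5),  |v_rel|² = 50;  v_rel·d = (-5)·(-14) + (5)·(6) = 100
50·t² − 200·t + 196 = 0  ⇒  m = 100² − 50·196 = 200
m = 200 > 0,  v_rel·d = 100 > 0  ⇒  inside

inside=yes margin=200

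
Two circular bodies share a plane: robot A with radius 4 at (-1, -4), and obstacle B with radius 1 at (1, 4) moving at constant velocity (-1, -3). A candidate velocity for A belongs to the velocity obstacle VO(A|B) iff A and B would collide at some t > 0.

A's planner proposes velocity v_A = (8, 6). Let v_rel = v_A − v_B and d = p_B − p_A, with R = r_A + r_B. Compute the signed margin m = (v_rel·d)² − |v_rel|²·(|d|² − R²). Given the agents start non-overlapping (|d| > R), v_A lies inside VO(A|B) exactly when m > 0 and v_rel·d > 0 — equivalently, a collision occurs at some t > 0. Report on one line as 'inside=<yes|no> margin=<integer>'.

d = (2, 8),  |d|² = 68;  R = 4+1 = 5,  c = 68−5² = 43
v_rel = (9, 9),  |v_rel|² = 162;  v_rel·d = (9)·(2) + (9)·(8) = 90
162·t² − 180·t + 43 = 0  ⇒  m = 90² − 162·43 = 1134
m = 1134 > 0,  v_rel·d = 90 > 0  ⇒  inside

inside=yes margin=1134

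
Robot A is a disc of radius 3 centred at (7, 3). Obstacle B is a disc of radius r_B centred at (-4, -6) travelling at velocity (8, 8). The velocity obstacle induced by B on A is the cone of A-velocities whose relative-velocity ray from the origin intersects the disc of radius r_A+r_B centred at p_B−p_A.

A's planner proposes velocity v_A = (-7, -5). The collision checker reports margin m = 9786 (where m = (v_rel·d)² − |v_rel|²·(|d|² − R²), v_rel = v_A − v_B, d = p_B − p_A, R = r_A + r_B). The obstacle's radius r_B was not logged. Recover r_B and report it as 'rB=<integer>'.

m = 9786
d = (-11, -9);  v_rel = (-15, -13),  |v_rel|² = 394
v_rel×d = (-15)·(-9) − (-13)·(-11) = -8
since m = R²·394 − (-8)²:  R² = (64 + 9786) / 394 = 25
R = √25 = 5  ⇒  r_B = 5 − 3 = 2

rB=2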